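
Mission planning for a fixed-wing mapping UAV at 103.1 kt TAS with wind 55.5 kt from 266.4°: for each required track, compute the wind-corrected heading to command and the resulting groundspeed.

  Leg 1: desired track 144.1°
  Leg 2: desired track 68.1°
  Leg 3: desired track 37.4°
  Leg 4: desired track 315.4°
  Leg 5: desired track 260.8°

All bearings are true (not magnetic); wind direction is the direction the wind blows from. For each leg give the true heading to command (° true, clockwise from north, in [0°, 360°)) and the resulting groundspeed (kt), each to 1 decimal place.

Leg 1: desired track 144.1°; wind correction +27.1° → command heading 171.2°, groundspeed 121.5 kt
Leg 2: desired track 68.1°; wind correction -9.7° → command heading 58.4°, groundspeed 154.3 kt
Leg 3: desired track 37.4°; wind correction -24.0° → command heading 13.4°, groundspeed 130.6 kt
Leg 4: desired track 315.4°; wind correction -24.0° → command heading 291.4°, groundspeed 57.8 kt
Leg 5: desired track 260.8°; wind correction +3.0° → command heading 263.8°, groundspeed 47.7 kt

Leg 1: heading=171.2°, groundspeed=121.5 kt
Leg 2: heading=58.4°, groundspeed=154.3 kt
Leg 3: heading=13.4°, groundspeed=130.6 kt
Leg 4: heading=291.4°, groundspeed=57.8 kt
Leg 5: heading=263.8°, groundspeed=47.7 kt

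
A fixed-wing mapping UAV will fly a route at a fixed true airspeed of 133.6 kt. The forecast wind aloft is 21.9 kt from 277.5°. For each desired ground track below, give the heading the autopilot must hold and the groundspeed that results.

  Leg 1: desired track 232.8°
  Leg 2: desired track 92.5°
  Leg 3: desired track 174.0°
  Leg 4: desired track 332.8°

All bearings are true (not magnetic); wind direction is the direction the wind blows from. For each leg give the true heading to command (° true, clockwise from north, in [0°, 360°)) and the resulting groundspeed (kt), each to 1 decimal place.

Leg 1: heading=239.4°, groundspeed=117.1 kt
Leg 2: heading=91.7°, groundspeed=155.4 kt
Leg 3: heading=183.2°, groundspeed=137.0 kt
Leg 4: heading=325.1°, groundspeed=119.9 kt

Leg 1: desired track 232.8°; wind correction +6.6° → command heading 239.4°, groundspeed 117.1 kt
Leg 2: desired track 92.5°; wind correction -0.8° → command heading 91.7°, groundspeed 155.4 kt
Leg 3: desired track 174.0°; wind correction +9.2° → command heading 183.2°, groundspeed 137.0 kt
Leg 4: desired track 332.8°; wind correction -7.7° → command heading 325.1°, groundspeed 119.9 kt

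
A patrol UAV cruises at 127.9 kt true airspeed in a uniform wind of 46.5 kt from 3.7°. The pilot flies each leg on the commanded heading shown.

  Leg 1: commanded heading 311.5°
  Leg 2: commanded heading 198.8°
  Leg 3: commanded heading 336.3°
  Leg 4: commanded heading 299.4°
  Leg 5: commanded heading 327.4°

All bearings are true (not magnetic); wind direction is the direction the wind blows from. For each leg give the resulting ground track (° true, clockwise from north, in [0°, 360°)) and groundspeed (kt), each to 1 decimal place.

Leg 1: track=291.2°, groundspeed=106.0 kt
Leg 2: track=194.8°, groundspeed=173.2 kt
Leg 3: track=322.4°, groundspeed=89.2 kt
Leg 4: track=278.1°, groundspeed=115.6 kt
Leg 5: track=310.5°, groundspeed=94.5 kt

Leg 1: heading 311.5°; drift -20.3° → track 291.2°, groundspeed 106.0 kt
Leg 2: heading 198.8°; drift -4.0° → track 194.8°, groundspeed 173.2 kt
Leg 3: heading 336.3°; drift -13.9° → track 322.4°, groundspeed 89.2 kt
Leg 4: heading 299.4°; drift -21.3° → track 278.1°, groundspeed 115.6 kt
Leg 5: heading 327.4°; drift -16.9° → track 310.5°, groundspeed 94.5 kt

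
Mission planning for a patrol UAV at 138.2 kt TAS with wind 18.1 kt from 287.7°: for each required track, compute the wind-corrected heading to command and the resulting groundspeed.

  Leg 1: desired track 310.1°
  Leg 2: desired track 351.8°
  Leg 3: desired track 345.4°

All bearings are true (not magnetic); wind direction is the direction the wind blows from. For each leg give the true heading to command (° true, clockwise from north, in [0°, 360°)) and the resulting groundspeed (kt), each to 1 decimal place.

Leg 1: desired track 310.1°; wind correction -2.9° → command heading 307.2°, groundspeed 121.3 kt
Leg 2: desired track 351.8°; wind correction -6.8° → command heading 345.0°, groundspeed 129.3 kt
Leg 3: desired track 345.4°; wind correction -6.4° → command heading 339.0°, groundspeed 127.7 kt

Leg 1: heading=307.2°, groundspeed=121.3 kt
Leg 2: heading=345.0°, groundspeed=129.3 kt
Leg 3: heading=339.0°, groundspeed=127.7 kt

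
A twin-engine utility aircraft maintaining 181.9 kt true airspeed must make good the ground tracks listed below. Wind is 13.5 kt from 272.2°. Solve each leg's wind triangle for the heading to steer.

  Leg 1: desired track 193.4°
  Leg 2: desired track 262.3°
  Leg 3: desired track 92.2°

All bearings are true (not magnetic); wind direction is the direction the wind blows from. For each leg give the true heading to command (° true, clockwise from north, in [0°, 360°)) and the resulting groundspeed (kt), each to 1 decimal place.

Leg 1: heading=197.6°, groundspeed=178.8 kt
Leg 2: heading=263.0°, groundspeed=168.6 kt
Leg 3: heading=92.2°, groundspeed=195.4 kt

Leg 1: desired track 193.4°; wind correction +4.2° → command heading 197.6°, groundspeed 178.8 kt
Leg 2: desired track 262.3°; wind correction +0.7° → command heading 263.0°, groundspeed 168.6 kt
Leg 3: desired track 92.2°; wind correction +0.0° → command heading 92.2°, groundspeed 195.4 kt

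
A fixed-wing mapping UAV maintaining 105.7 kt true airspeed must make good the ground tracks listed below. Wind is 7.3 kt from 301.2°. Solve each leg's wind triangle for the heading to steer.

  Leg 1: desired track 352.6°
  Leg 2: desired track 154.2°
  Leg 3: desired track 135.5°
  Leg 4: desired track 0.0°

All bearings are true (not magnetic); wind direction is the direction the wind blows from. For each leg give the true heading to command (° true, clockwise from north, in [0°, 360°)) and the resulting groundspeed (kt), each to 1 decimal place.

Leg 1: desired track 352.6°; wind correction -3.1° → command heading 349.5°, groundspeed 101.0 kt
Leg 2: desired track 154.2°; wind correction +2.2° → command heading 156.4°, groundspeed 111.7 kt
Leg 3: desired track 135.5°; wind correction +1.0° → command heading 136.5°, groundspeed 112.8 kt
Leg 4: desired track 0.0°; wind correction -3.4° → command heading 356.6°, groundspeed 101.7 kt

Leg 1: heading=349.5°, groundspeed=101.0 kt
Leg 2: heading=156.4°, groundspeed=111.7 kt
Leg 3: heading=136.5°, groundspeed=112.8 kt
Leg 4: heading=356.6°, groundspeed=101.7 kt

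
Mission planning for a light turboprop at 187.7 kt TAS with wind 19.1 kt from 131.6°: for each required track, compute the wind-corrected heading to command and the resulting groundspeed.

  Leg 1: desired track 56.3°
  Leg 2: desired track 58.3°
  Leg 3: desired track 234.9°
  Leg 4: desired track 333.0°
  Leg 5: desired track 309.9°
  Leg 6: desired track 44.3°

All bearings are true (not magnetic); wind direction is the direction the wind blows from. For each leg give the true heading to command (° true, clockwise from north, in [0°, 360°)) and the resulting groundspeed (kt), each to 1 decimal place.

Leg 1: heading=61.9°, groundspeed=181.9 kt
Leg 2: heading=63.9°, groundspeed=181.3 kt
Leg 3: heading=229.2°, groundspeed=191.2 kt
Leg 4: heading=335.1°, groundspeed=205.4 kt
Leg 5: heading=309.7°, groundspeed=206.8 kt
Leg 6: heading=50.1°, groundspeed=185.8 kt

Leg 1: desired track 56.3°; wind correction +5.6° → command heading 61.9°, groundspeed 181.9 kt
Leg 2: desired track 58.3°; wind correction +5.6° → command heading 63.9°, groundspeed 181.3 kt
Leg 3: desired track 234.9°; wind correction -5.7° → command heading 229.2°, groundspeed 191.2 kt
Leg 4: desired track 333.0°; wind correction +2.1° → command heading 335.1°, groundspeed 205.4 kt
Leg 5: desired track 309.9°; wind correction -0.2° → command heading 309.7°, groundspeed 206.8 kt
Leg 6: desired track 44.3°; wind correction +5.8° → command heading 50.1°, groundspeed 185.8 kt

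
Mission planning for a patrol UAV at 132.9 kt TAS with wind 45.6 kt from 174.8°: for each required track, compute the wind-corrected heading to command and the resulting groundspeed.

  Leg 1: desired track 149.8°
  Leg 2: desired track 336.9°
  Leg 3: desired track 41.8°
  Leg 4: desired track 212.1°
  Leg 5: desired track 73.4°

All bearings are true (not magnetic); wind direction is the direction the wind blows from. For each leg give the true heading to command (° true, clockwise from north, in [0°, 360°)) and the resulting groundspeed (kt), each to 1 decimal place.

Leg 1: heading=158.1°, groundspeed=90.2 kt
Leg 2: heading=330.8°, groundspeed=175.6 kt
Leg 3: heading=56.3°, groundspeed=159.7 kt
Leg 4: heading=200.1°, groundspeed=93.7 kt
Leg 5: heading=93.1°, groundspeed=134.2 kt

Leg 1: desired track 149.8°; wind correction +8.3° → command heading 158.1°, groundspeed 90.2 kt
Leg 2: desired track 336.9°; wind correction -6.1° → command heading 330.8°, groundspeed 175.6 kt
Leg 3: desired track 41.8°; wind correction +14.5° → command heading 56.3°, groundspeed 159.7 kt
Leg 4: desired track 212.1°; wind correction -12.0° → command heading 200.1°, groundspeed 93.7 kt
Leg 5: desired track 73.4°; wind correction +19.7° → command heading 93.1°, groundspeed 134.2 kt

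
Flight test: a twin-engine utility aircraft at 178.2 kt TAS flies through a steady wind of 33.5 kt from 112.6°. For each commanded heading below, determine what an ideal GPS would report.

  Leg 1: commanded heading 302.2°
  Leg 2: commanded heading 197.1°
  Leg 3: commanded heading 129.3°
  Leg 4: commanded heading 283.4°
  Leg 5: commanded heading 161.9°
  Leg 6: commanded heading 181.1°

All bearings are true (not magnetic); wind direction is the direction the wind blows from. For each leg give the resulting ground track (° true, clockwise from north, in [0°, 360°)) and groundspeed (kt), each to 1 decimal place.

Leg 1: track=300.7°, groundspeed=211.3 kt
Leg 2: track=207.9°, groundspeed=178.1 kt
Leg 3: track=133.1°, groundspeed=146.4 kt
Leg 4: track=284.9°, groundspeed=211.3 kt
Leg 5: track=171.1°, groundspeed=158.4 kt
Leg 6: track=191.7°, groundspeed=168.8 kt

Leg 1: heading 302.2°; drift -1.5° → track 300.7°, groundspeed 211.3 kt
Leg 2: heading 197.1°; drift +10.8° → track 207.9°, groundspeed 178.1 kt
Leg 3: heading 129.3°; drift +3.8° → track 133.1°, groundspeed 146.4 kt
Leg 4: heading 283.4°; drift +1.5° → track 284.9°, groundspeed 211.3 kt
Leg 5: heading 161.9°; drift +9.2° → track 171.1°, groundspeed 158.4 kt
Leg 6: heading 181.1°; drift +10.6° → track 191.7°, groundspeed 168.8 kt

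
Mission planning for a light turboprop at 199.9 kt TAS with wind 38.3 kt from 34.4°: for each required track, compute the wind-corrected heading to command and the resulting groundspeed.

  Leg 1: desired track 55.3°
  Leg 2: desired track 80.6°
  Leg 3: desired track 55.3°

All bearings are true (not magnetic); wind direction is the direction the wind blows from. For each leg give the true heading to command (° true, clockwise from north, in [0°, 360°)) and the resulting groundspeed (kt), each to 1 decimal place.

Leg 1: desired track 55.3°; wind correction -3.9° → command heading 51.4°, groundspeed 163.7 kt
Leg 2: desired track 80.6°; wind correction -7.9° → command heading 72.7°, groundspeed 171.5 kt
Leg 3: desired track 55.3°; wind correction -3.9° → command heading 51.4°, groundspeed 163.7 kt

Leg 1: heading=51.4°, groundspeed=163.7 kt
Leg 2: heading=72.7°, groundspeed=171.5 kt
Leg 3: heading=51.4°, groundspeed=163.7 kt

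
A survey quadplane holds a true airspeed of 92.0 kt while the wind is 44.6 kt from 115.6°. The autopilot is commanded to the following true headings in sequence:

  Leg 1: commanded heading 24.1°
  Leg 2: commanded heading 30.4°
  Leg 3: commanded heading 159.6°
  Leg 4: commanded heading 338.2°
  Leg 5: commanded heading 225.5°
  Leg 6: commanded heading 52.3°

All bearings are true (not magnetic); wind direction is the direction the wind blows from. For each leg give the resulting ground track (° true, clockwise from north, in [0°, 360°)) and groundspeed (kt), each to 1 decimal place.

Leg 1: track=358.5°, groundspeed=103.3 kt
Leg 2: track=3.7°, groundspeed=98.8 kt
Leg 3: track=186.9°, groundspeed=67.5 kt
Leg 4: track=324.6°, groundspeed=128.4 kt
Leg 5: track=246.9°, groundspeed=115.1 kt
Leg 6: track=23.3°, groundspeed=82.3 kt

Leg 1: heading 24.1°; drift -25.6° → track 358.5°, groundspeed 103.3 kt
Leg 2: heading 30.4°; drift -26.7° → track 3.7°, groundspeed 98.8 kt
Leg 3: heading 159.6°; drift +27.3° → track 186.9°, groundspeed 67.5 kt
Leg 4: heading 338.2°; drift -13.6° → track 324.6°, groundspeed 128.4 kt
Leg 5: heading 225.5°; drift +21.4° → track 246.9°, groundspeed 115.1 kt
Leg 6: heading 52.3°; drift -29.0° → track 23.3°, groundspeed 82.3 kt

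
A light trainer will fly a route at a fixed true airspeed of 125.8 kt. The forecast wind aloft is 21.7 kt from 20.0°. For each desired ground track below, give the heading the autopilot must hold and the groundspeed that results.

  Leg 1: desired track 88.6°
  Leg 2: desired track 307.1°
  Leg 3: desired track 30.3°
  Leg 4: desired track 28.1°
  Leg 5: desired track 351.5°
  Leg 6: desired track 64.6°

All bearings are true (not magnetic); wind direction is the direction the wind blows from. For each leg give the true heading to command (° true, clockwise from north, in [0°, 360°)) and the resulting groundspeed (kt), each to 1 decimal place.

Leg 1: heading=79.4°, groundspeed=116.2 kt
Leg 2: heading=316.6°, groundspeed=117.7 kt
Leg 3: heading=28.5°, groundspeed=104.4 kt
Leg 4: heading=26.7°, groundspeed=104.3 kt
Leg 5: heading=356.2°, groundspeed=106.3 kt
Leg 6: heading=57.6°, groundspeed=109.4 kt

Leg 1: desired track 88.6°; wind correction -9.2° → command heading 79.4°, groundspeed 116.2 kt
Leg 2: desired track 307.1°; wind correction +9.5° → command heading 316.6°, groundspeed 117.7 kt
Leg 3: desired track 30.3°; wind correction -1.8° → command heading 28.5°, groundspeed 104.4 kt
Leg 4: desired track 28.1°; wind correction -1.4° → command heading 26.7°, groundspeed 104.3 kt
Leg 5: desired track 351.5°; wind correction +4.7° → command heading 356.2°, groundspeed 106.3 kt
Leg 6: desired track 64.6°; wind correction -7.0° → command heading 57.6°, groundspeed 109.4 kt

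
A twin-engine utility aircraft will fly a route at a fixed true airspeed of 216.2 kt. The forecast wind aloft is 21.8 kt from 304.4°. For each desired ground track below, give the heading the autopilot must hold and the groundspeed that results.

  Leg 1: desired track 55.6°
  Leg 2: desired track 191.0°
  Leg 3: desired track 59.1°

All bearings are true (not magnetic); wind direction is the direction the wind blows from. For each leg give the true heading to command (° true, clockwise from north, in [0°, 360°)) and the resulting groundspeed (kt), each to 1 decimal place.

Leg 1: desired track 55.6°; wind correction -5.4° → command heading 50.2°, groundspeed 223.1 kt
Leg 2: desired track 191.0°; wind correction +5.3° → command heading 196.3°, groundspeed 223.9 kt
Leg 3: desired track 59.1°; wind correction -5.3° → command heading 53.8°, groundspeed 224.4 kt

Leg 1: heading=50.2°, groundspeed=223.1 kt
Leg 2: heading=196.3°, groundspeed=223.9 kt
Leg 3: heading=53.8°, groundspeed=224.4 kt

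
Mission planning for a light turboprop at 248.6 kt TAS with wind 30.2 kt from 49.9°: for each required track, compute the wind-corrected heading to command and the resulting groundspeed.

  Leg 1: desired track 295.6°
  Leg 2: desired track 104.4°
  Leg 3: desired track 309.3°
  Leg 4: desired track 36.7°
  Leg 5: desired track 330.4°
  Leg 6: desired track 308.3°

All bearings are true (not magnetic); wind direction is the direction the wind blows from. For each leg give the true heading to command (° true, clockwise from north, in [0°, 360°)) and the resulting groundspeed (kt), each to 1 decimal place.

Leg 1: heading=302.0°, groundspeed=259.5 kt
Leg 2: heading=98.7°, groundspeed=229.8 kt
Leg 3: heading=316.2°, groundspeed=252.4 kt
Leg 4: heading=38.3°, groundspeed=219.1 kt
Leg 5: heading=337.3°, groundspeed=241.3 kt
Leg 6: heading=315.1°, groundspeed=252.9 kt

Leg 1: desired track 295.6°; wind correction +6.4° → command heading 302.0°, groundspeed 259.5 kt
Leg 2: desired track 104.4°; wind correction -5.7° → command heading 98.7°, groundspeed 229.8 kt
Leg 3: desired track 309.3°; wind correction +6.9° → command heading 316.2°, groundspeed 252.4 kt
Leg 4: desired track 36.7°; wind correction +1.6° → command heading 38.3°, groundspeed 219.1 kt
Leg 5: desired track 330.4°; wind correction +6.9° → command heading 337.3°, groundspeed 241.3 kt
Leg 6: desired track 308.3°; wind correction +6.8° → command heading 315.1°, groundspeed 252.9 kt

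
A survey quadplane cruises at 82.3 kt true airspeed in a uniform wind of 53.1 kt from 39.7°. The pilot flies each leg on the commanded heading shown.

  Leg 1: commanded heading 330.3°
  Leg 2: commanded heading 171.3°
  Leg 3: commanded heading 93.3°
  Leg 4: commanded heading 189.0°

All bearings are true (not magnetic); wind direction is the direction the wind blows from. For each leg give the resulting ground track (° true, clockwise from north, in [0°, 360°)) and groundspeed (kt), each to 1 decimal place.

Leg 1: heading 330.3°; drift -38.0° → track 292.3°, groundspeed 80.7 kt
Leg 2: heading 171.3°; drift +18.7° → track 190.0°, groundspeed 124.1 kt
Leg 3: heading 93.3°; drift +40.1° → track 133.4°, groundspeed 66.4 kt
Leg 4: heading 189.0°; drift +12.0° → track 201.0°, groundspeed 130.8 kt

Leg 1: track=292.3°, groundspeed=80.7 kt
Leg 2: track=190.0°, groundspeed=124.1 kt
Leg 3: track=133.4°, groundspeed=66.4 kt
Leg 4: track=201.0°, groundspeed=130.8 kt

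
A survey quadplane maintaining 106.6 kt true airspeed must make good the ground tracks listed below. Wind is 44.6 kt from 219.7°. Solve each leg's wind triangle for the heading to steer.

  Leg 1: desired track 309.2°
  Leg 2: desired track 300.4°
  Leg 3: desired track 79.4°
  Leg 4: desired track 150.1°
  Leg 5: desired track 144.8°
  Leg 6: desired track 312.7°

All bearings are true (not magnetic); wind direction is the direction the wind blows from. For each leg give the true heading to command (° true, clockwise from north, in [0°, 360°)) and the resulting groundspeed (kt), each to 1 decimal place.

Leg 1: desired track 309.2°; wind correction -24.7° → command heading 284.5°, groundspeed 96.4 kt
Leg 2: desired track 300.4°; wind correction -24.4° → command heading 276.0°, groundspeed 89.9 kt
Leg 3: desired track 79.4°; wind correction +15.5° → command heading 94.9°, groundspeed 137.0 kt
Leg 4: desired track 150.1°; wind correction +23.1° → command heading 173.2°, groundspeed 82.5 kt
Leg 5: desired track 144.8°; wind correction +23.8° → command heading 168.6°, groundspeed 85.9 kt
Leg 6: desired track 312.7°; wind correction -24.7° → command heading 288.0°, groundspeed 99.2 kt

Leg 1: heading=284.5°, groundspeed=96.4 kt
Leg 2: heading=276.0°, groundspeed=89.9 kt
Leg 3: heading=94.9°, groundspeed=137.0 kt
Leg 4: heading=173.2°, groundspeed=82.5 kt
Leg 5: heading=168.6°, groundspeed=85.9 kt
Leg 6: heading=288.0°, groundspeed=99.2 kt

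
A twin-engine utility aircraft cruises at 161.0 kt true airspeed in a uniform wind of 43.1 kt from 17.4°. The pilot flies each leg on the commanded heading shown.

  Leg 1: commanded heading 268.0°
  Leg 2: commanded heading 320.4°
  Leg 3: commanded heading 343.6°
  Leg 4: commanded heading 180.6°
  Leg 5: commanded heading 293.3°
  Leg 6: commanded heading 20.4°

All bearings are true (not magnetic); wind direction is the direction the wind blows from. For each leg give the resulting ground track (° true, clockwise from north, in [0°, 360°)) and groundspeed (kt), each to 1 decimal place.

Leg 1: heading 268.0°; drift -13.1° → track 254.9°, groundspeed 180.0 kt
Leg 2: heading 320.4°; drift -14.7° → track 305.7°, groundspeed 142.2 kt
Leg 3: heading 343.6°; drift -10.8° → track 332.8°, groundspeed 127.5 kt
Leg 4: heading 180.6°; drift +3.5° → track 184.1°, groundspeed 202.6 kt
Leg 5: heading 293.3°; drift -15.3° → track 278.0°, groundspeed 162.3 kt
Leg 6: heading 20.4°; drift +1.1° → track 21.5°, groundspeed 118.0 kt

Leg 1: track=254.9°, groundspeed=180.0 kt
Leg 2: track=305.7°, groundspeed=142.2 kt
Leg 3: track=332.8°, groundspeed=127.5 kt
Leg 4: track=184.1°, groundspeed=202.6 kt
Leg 5: track=278.0°, groundspeed=162.3 kt
Leg 6: track=21.5°, groundspeed=118.0 kt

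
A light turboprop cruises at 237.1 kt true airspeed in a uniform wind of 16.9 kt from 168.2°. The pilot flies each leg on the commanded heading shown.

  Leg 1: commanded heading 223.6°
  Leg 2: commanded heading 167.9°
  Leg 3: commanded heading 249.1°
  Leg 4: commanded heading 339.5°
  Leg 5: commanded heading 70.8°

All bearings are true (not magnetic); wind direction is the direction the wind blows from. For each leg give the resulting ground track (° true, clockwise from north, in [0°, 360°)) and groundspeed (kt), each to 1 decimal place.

Leg 1: track=227.1°, groundspeed=227.9 kt
Leg 2: track=167.9°, groundspeed=220.2 kt
Leg 3: track=253.2°, groundspeed=235.0 kt
Leg 4: track=340.1°, groundspeed=253.8 kt
Leg 5: track=66.8°, groundspeed=239.9 kt

Leg 1: heading 223.6°; drift +3.5° → track 227.1°, groundspeed 227.9 kt
Leg 2: heading 167.9°; drift +0.0° → track 167.9°, groundspeed 220.2 kt
Leg 3: heading 249.1°; drift +4.1° → track 253.2°, groundspeed 235.0 kt
Leg 4: heading 339.5°; drift +0.6° → track 340.1°, groundspeed 253.8 kt
Leg 5: heading 70.8°; drift -4.0° → track 66.8°, groundspeed 239.9 kt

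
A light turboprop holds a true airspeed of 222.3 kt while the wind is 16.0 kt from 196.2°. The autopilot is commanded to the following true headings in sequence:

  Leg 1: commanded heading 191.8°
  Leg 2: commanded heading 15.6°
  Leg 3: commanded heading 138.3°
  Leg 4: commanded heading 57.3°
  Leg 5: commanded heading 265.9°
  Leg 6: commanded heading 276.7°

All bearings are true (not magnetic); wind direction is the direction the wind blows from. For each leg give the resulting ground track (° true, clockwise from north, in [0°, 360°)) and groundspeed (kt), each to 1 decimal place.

Leg 1: heading 191.8°; drift -0.3° → track 191.5°, groundspeed 206.4 kt
Leg 2: heading 15.6°; drift +0.0° → track 15.6°, groundspeed 238.3 kt
Leg 3: heading 138.3°; drift -3.6° → track 134.7°, groundspeed 214.2 kt
Leg 4: heading 57.3°; drift -2.6° → track 54.7°, groundspeed 234.6 kt
Leg 5: heading 265.9°; drift +4.0° → track 269.9°, groundspeed 217.3 kt
Leg 6: heading 276.7°; drift +4.1° → track 280.8°, groundspeed 220.2 kt

Leg 1: track=191.5°, groundspeed=206.4 kt
Leg 2: track=15.6°, groundspeed=238.3 kt
Leg 3: track=134.7°, groundspeed=214.2 kt
Leg 4: track=54.7°, groundspeed=234.6 kt
Leg 5: track=269.9°, groundspeed=217.3 kt
Leg 6: track=280.8°, groundspeed=220.2 kt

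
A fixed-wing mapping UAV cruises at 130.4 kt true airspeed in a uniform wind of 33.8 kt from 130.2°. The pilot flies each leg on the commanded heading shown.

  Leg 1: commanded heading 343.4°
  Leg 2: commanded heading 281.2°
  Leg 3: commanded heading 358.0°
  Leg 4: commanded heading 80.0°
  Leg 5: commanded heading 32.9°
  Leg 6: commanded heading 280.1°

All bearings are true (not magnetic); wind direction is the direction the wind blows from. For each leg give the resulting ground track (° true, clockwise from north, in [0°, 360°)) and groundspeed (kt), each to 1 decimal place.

Leg 1: track=336.7°, groundspeed=159.8 kt
Leg 2: track=287.0°, groundspeed=160.8 kt
Leg 3: track=348.7°, groundspeed=155.1 kt
Leg 4: track=66.6°, groundspeed=111.8 kt
Leg 5: track=18.9°, groundspeed=138.8 kt
Leg 6: track=286.2°, groundspeed=160.5 kt

Leg 1: heading 343.4°; drift -6.7° → track 336.7°, groundspeed 159.8 kt
Leg 2: heading 281.2°; drift +5.8° → track 287.0°, groundspeed 160.8 kt
Leg 3: heading 358.0°; drift -9.3° → track 348.7°, groundspeed 155.1 kt
Leg 4: heading 80.0°; drift -13.4° → track 66.6°, groundspeed 111.8 kt
Leg 5: heading 32.9°; drift -14.0° → track 18.9°, groundspeed 138.8 kt
Leg 6: heading 280.1°; drift +6.1° → track 286.2°, groundspeed 160.5 kt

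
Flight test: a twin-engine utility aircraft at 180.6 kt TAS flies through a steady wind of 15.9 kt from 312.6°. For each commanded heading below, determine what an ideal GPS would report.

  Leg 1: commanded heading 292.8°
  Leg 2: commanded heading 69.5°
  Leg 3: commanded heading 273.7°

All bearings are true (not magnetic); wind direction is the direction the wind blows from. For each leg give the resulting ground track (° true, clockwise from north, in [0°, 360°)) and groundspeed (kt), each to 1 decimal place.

Leg 1: track=290.9°, groundspeed=165.7 kt
Leg 2: track=73.8°, groundspeed=188.3 kt
Leg 3: track=270.3°, groundspeed=168.5 kt

Leg 1: heading 292.8°; drift -1.9° → track 290.9°, groundspeed 165.7 kt
Leg 2: heading 69.5°; drift +4.3° → track 73.8°, groundspeed 188.3 kt
Leg 3: heading 273.7°; drift -3.4° → track 270.3°, groundspeed 168.5 kt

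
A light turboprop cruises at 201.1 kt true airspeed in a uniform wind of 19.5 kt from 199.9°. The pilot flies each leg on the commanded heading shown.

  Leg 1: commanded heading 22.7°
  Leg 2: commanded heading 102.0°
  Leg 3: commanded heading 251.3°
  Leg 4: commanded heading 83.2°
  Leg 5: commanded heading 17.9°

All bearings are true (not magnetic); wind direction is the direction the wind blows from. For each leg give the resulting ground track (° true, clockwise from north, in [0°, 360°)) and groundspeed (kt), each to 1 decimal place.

Leg 1: track=22.5°, groundspeed=220.6 kt
Leg 2: track=96.6°, groundspeed=204.7 kt
Leg 3: track=255.9°, groundspeed=189.5 kt
Leg 4: track=78.5°, groundspeed=210.6 kt
Leg 5: track=18.1°, groundspeed=220.6 kt

Leg 1: heading 22.7°; drift -0.2° → track 22.5°, groundspeed 220.6 kt
Leg 2: heading 102.0°; drift -5.4° → track 96.6°, groundspeed 204.7 kt
Leg 3: heading 251.3°; drift +4.6° → track 255.9°, groundspeed 189.5 kt
Leg 4: heading 83.2°; drift -4.7° → track 78.5°, groundspeed 210.6 kt
Leg 5: heading 17.9°; drift +0.2° → track 18.1°, groundspeed 220.6 kt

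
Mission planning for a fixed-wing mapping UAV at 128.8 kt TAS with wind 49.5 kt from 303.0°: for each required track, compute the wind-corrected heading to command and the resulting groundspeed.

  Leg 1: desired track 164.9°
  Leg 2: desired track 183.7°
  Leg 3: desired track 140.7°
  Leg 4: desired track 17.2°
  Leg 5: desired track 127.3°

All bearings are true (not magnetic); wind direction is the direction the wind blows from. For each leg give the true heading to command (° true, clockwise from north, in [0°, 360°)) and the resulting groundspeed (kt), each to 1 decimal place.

Leg 1: desired track 164.9°; wind correction +14.9° → command heading 179.8°, groundspeed 161.3 kt
Leg 2: desired track 183.7°; wind correction +19.6° → command heading 203.3°, groundspeed 145.6 kt
Leg 3: desired track 140.7°; wind correction +6.7° → command heading 147.4°, groundspeed 175.1 kt
Leg 4: desired track 17.2°; wind correction -21.7° → command heading 355.5°, groundspeed 106.2 kt
Leg 5: desired track 127.3°; wind correction +1.7° → command heading 129.0°, groundspeed 178.1 kt

Leg 1: heading=179.8°, groundspeed=161.3 kt
Leg 2: heading=203.3°, groundspeed=145.6 kt
Leg 3: heading=147.4°, groundspeed=175.1 kt
Leg 4: heading=355.5°, groundspeed=106.2 kt
Leg 5: heading=129.0°, groundspeed=178.1 kt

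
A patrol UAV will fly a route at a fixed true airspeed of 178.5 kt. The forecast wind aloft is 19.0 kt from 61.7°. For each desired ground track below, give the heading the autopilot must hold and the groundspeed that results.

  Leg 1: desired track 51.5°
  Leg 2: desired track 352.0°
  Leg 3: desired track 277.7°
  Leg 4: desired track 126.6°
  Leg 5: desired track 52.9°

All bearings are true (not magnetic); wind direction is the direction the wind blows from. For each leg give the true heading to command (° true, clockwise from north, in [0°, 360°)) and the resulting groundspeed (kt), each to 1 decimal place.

Leg 1: desired track 51.5°; wind correction +1.1° → command heading 52.6°, groundspeed 159.8 kt
Leg 2: desired track 352.0°; wind correction +5.7° → command heading 357.7°, groundspeed 171.0 kt
Leg 3: desired track 277.7°; wind correction +3.6° → command heading 281.3°, groundspeed 193.5 kt
Leg 4: desired track 126.6°; wind correction -5.5° → command heading 121.1°, groundspeed 169.6 kt
Leg 5: desired track 52.9°; wind correction +0.9° → command heading 53.8°, groundspeed 159.7 kt

Leg 1: heading=52.6°, groundspeed=159.8 kt
Leg 2: heading=357.7°, groundspeed=171.0 kt
Leg 3: heading=281.3°, groundspeed=193.5 kt
Leg 4: heading=121.1°, groundspeed=169.6 kt
Leg 5: heading=53.8°, groundspeed=159.7 kt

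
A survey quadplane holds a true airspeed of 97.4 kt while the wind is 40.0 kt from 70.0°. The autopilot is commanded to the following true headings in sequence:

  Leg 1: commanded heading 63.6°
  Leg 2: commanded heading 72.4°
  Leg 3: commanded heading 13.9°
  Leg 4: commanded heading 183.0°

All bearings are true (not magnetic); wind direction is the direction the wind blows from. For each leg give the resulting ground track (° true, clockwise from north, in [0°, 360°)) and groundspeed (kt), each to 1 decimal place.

Leg 1: track=59.2°, groundspeed=57.8 kt
Leg 2: track=74.1°, groundspeed=57.5 kt
Leg 3: track=350.0°, groundspeed=82.1 kt
Leg 4: track=201.0°, groundspeed=118.9 kt

Leg 1: heading 63.6°; drift -4.4° → track 59.2°, groundspeed 57.8 kt
Leg 2: heading 72.4°; drift +1.7° → track 74.1°, groundspeed 57.5 kt
Leg 3: heading 13.9°; drift -23.9° → track 350.0°, groundspeed 82.1 kt
Leg 4: heading 183.0°; drift +18.0° → track 201.0°, groundspeed 118.9 kt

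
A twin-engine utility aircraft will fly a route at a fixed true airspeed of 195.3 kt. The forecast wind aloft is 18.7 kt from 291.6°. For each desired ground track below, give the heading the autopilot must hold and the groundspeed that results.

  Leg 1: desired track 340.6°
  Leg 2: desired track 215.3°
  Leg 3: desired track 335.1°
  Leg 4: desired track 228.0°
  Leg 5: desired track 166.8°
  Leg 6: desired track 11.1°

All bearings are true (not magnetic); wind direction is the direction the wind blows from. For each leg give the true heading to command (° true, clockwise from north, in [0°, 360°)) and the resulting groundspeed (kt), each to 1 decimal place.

Leg 1: heading=336.5°, groundspeed=182.5 kt
Leg 2: heading=220.6°, groundspeed=190.0 kt
Leg 3: heading=331.3°, groundspeed=181.3 kt
Leg 4: heading=232.9°, groundspeed=186.3 kt
Leg 5: heading=171.3°, groundspeed=205.4 kt
Leg 6: heading=5.7°, groundspeed=191.0 kt

Leg 1: desired track 340.6°; wind correction -4.1° → command heading 336.5°, groundspeed 182.5 kt
Leg 2: desired track 215.3°; wind correction +5.3° → command heading 220.6°, groundspeed 190.0 kt
Leg 3: desired track 335.1°; wind correction -3.8° → command heading 331.3°, groundspeed 181.3 kt
Leg 4: desired track 228.0°; wind correction +4.9° → command heading 232.9°, groundspeed 186.3 kt
Leg 5: desired track 166.8°; wind correction +4.5° → command heading 171.3°, groundspeed 205.4 kt
Leg 6: desired track 11.1°; wind correction -5.4° → command heading 5.7°, groundspeed 191.0 kt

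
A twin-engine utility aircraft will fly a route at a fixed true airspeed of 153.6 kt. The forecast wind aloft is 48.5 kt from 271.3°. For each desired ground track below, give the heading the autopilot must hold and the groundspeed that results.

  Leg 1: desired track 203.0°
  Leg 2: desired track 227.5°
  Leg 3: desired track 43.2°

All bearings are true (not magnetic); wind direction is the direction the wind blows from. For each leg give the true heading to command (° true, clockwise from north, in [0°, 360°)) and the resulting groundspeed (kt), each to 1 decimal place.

Leg 1: heading=220.1°, groundspeed=128.9 kt
Leg 2: heading=240.1°, groundspeed=114.9 kt
Leg 3: heading=29.6°, groundspeed=181.7 kt

Leg 1: desired track 203.0°; wind correction +17.1° → command heading 220.1°, groundspeed 128.9 kt
Leg 2: desired track 227.5°; wind correction +12.6° → command heading 240.1°, groundspeed 114.9 kt
Leg 3: desired track 43.2°; wind correction -13.6° → command heading 29.6°, groundspeed 181.7 kt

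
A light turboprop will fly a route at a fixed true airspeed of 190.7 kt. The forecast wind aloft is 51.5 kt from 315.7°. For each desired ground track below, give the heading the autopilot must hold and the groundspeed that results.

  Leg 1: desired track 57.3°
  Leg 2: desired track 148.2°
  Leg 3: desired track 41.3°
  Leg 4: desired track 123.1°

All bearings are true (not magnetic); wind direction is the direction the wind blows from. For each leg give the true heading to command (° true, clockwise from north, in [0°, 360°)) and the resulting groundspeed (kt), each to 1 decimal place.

Leg 1: desired track 57.3°; wind correction -15.3° → command heading 42.0°, groundspeed 194.3 kt
Leg 2: desired track 148.2°; wind correction +3.4° → command heading 151.6°, groundspeed 240.7 kt
Leg 3: desired track 41.3°; wind correction -15.6° → command heading 25.7°, groundspeed 179.7 kt
Leg 4: desired track 123.1°; wind correction -3.4° → command heading 119.7°, groundspeed 240.6 kt

Leg 1: heading=42.0°, groundspeed=194.3 kt
Leg 2: heading=151.6°, groundspeed=240.7 kt
Leg 3: heading=25.7°, groundspeed=179.7 kt
Leg 4: heading=119.7°, groundspeed=240.6 kt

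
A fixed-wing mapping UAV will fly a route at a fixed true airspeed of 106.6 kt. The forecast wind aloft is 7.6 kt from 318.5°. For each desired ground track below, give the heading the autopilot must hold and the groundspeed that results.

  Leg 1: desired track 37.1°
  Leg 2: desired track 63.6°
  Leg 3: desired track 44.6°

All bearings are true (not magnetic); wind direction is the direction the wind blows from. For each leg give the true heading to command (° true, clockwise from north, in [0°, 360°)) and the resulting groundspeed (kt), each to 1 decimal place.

Leg 1: desired track 37.1°; wind correction -4.0° → command heading 33.1°, groundspeed 104.8 kt
Leg 2: desired track 63.6°; wind correction -3.9° → command heading 59.7°, groundspeed 108.3 kt
Leg 3: desired track 44.6°; wind correction -4.1° → command heading 40.5°, groundspeed 105.8 kt

Leg 1: heading=33.1°, groundspeed=104.8 kt
Leg 2: heading=59.7°, groundspeed=108.3 kt
Leg 3: heading=40.5°, groundspeed=105.8 kt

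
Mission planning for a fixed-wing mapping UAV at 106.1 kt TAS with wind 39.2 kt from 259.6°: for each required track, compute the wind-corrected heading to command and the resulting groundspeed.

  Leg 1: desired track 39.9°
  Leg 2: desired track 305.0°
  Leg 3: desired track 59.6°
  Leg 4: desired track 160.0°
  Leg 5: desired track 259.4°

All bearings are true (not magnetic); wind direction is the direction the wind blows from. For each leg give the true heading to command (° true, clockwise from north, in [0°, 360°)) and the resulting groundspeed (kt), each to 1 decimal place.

Leg 1: heading=26.2°, groundspeed=133.3 kt
Leg 2: heading=289.7°, groundspeed=74.8 kt
Leg 3: heading=52.3°, groundspeed=142.1 kt
Leg 4: heading=181.4°, groundspeed=105.3 kt
Leg 5: heading=259.5°, groundspeed=66.9 kt

Leg 1: desired track 39.9°; wind correction -13.7° → command heading 26.2°, groundspeed 133.3 kt
Leg 2: desired track 305.0°; wind correction -15.3° → command heading 289.7°, groundspeed 74.8 kt
Leg 3: desired track 59.6°; wind correction -7.3° → command heading 52.3°, groundspeed 142.1 kt
Leg 4: desired track 160.0°; wind correction +21.4° → command heading 181.4°, groundspeed 105.3 kt
Leg 5: desired track 259.4°; wind correction +0.1° → command heading 259.5°, groundspeed 66.9 kt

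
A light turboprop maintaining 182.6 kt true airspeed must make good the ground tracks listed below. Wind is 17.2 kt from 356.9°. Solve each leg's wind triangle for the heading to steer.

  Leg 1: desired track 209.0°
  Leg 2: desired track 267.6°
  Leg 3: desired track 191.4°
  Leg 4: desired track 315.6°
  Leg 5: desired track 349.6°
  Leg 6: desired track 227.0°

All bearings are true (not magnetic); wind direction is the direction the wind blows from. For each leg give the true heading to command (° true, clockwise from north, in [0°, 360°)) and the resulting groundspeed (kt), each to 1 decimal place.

Leg 1: desired track 209.0°; wind correction +2.9° → command heading 211.9°, groundspeed 196.9 kt
Leg 2: desired track 267.6°; wind correction +5.4° → command heading 273.0°, groundspeed 181.6 kt
Leg 3: desired track 191.4°; wind correction +1.4° → command heading 192.8°, groundspeed 199.2 kt
Leg 4: desired track 315.6°; wind correction +3.6° → command heading 319.2°, groundspeed 169.3 kt
Leg 5: desired track 349.6°; wind correction +0.7° → command heading 350.3°, groundspeed 165.5 kt
Leg 6: desired track 227.0°; wind correction +4.1° → command heading 231.1°, groundspeed 193.2 kt

Leg 1: heading=211.9°, groundspeed=196.9 kt
Leg 2: heading=273.0°, groundspeed=181.6 kt
Leg 3: heading=192.8°, groundspeed=199.2 kt
Leg 4: heading=319.2°, groundspeed=169.3 kt
Leg 5: heading=350.3°, groundspeed=165.5 kt
Leg 6: heading=231.1°, groundspeed=193.2 kt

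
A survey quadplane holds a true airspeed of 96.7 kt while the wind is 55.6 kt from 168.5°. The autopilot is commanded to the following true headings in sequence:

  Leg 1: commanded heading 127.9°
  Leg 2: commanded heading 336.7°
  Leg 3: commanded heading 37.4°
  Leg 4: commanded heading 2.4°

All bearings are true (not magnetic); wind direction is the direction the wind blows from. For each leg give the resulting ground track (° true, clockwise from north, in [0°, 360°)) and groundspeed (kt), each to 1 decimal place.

Leg 1: heading 127.9°; drift -33.6° → track 94.3°, groundspeed 65.4 kt
Leg 2: heading 336.7°; drift +4.3° → track 341.0°, groundspeed 151.6 kt
Leg 3: heading 37.4°; drift -17.5° → track 19.9°, groundspeed 139.7 kt
Leg 4: heading 2.4°; drift -5.1° → track 357.3°, groundspeed 151.3 kt

Leg 1: track=94.3°, groundspeed=65.4 kt
Leg 2: track=341.0°, groundspeed=151.6 kt
Leg 3: track=19.9°, groundspeed=139.7 kt
Leg 4: track=357.3°, groundspeed=151.3 kt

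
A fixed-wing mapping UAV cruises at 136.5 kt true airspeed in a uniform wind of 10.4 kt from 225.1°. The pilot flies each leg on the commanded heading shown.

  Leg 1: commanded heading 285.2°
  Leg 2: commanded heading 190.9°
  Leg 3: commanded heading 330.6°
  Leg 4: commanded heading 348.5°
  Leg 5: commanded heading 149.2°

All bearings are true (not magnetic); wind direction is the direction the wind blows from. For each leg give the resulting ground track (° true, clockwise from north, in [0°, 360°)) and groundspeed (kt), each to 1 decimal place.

Leg 1: heading 285.2°; drift +3.9° → track 289.1°, groundspeed 131.6 kt
Leg 2: heading 190.9°; drift -2.6° → track 188.3°, groundspeed 128.0 kt
Leg 3: heading 330.6°; drift +4.1° → track 334.7°, groundspeed 139.6 kt
Leg 4: heading 348.5°; drift +3.5° → track 352.0°, groundspeed 142.5 kt
Leg 5: heading 149.2°; drift -4.3° → track 144.9°, groundspeed 134.3 kt

Leg 1: track=289.1°, groundspeed=131.6 kt
Leg 2: track=188.3°, groundspeed=128.0 kt
Leg 3: track=334.7°, groundspeed=139.6 kt
Leg 4: track=352.0°, groundspeed=142.5 kt
Leg 5: track=144.9°, groundspeed=134.3 kt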